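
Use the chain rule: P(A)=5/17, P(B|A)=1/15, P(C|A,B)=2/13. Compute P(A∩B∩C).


P(A∩B∩C) = P(A) * P(B|A) * P(C|A∩B)
= 5/17 * 1/15 * 2/13
= 1/51 * 2/13 = 2/663

2/663


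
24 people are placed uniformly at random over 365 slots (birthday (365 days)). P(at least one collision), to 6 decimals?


P(all different) = prod((365-i)/365 for i=0..23) = 0.461656
P(at least one match) = 1 - 0.461656 = 0.538344

0.538344


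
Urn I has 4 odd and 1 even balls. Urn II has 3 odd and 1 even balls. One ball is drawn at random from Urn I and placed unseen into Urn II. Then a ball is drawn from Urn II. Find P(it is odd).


P(transfer odd) = 4/5; P(transfer even) = 1/5
If odd transferred: Urn II has 4 odd of 5, so P(odd|odd moved) = 4/5
If even transferred: Urn II has 3 odd of 5, so P(odd|even moved) = 3/5
By total probability: P(odd) = 4/5*4/5 + 1/5*3/5 = 19/25

19/25


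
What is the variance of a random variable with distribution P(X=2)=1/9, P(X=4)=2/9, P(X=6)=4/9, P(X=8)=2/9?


E[X] = 50/9, E[X^2] = 308/9
Var(X) = E[X^2] - (E[X])^2 = 308/9 - (50/9)^2 = 272/81

272/81


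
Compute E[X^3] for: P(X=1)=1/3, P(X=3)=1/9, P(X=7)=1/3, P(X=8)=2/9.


E[X^3] = sum(x^3 * P(x))
= 1*1/3 + 27*1/9 + 343*1/3 + 512*2/9
= 2083/9

2083/9


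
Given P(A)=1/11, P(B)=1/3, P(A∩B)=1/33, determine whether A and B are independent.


P(A)*P(B) = 1/11*1/3 = 1/33
P(A∩B) = 1/33, which equals P(A)P(B), so independent

Yes, A and B are independent


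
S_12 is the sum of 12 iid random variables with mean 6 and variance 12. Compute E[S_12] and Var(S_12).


E[S_n] = n*mu = 12*6 = 72
Var(S_n) = n*sigma^2 = 12*12 = 144

E[S_12]=72, Var(S_12)=144


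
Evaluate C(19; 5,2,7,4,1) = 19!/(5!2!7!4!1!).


19! = 121645100408832000
Denominator: 5!=120 * 2!=2 * 7!=5040 * 4!=24 * 1!=1
Coefficient = 121645100408832000 / 29030400 = 4190266080

4190266080


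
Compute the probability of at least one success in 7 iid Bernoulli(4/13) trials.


P(at least one) = 1 - P(none)
P(none) = (1 - 4/13)^7 = (9/13)^7 = 4782969/62748517
P(at least one) = 1 - 4782969/62748517 = 57965548/62748517

57965548/62748517


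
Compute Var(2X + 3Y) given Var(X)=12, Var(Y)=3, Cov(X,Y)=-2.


Var(2X + 3Y) = 2^2*Var(X) + 3^2*Var(Y) + 2*2*3*Cov(X,Y)
= 4*12 + 9*3 + 12*(-2)
= 48 + 27 - 24 = 51

51


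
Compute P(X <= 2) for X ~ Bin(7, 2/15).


P(X<=2) = P(X=0) + P(X=1) + P(X=2)
= 62748517/170859375 + 67575326/170859375 + 10396204/56953125
= 10767497/11390625

10767497/11390625


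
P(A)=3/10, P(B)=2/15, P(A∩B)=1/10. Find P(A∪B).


P(A∪B) = P(A) + P(B) - P(A∩B)
= 3/10 + 2/15 - 1/10 = 1/3

1/3


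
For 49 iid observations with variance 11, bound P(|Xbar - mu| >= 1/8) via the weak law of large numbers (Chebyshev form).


Var(Xbar) = Var(X)/n = 11/49
Chebyshev: P(|Xbar-mu| >= 1/8) <= Var(Xbar)/(1/8)^2 = (11/49)/(1/64) = 704/49
Bound exceeds 1, so trivial bound: 1

1


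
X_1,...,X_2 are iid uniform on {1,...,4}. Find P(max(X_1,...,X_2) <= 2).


P(max <= 2) = P(all X_i <= 2) = (P(X_1 <= 2))^2
= (2/4)^2 = (1/2)^2 = 1/4

1/4


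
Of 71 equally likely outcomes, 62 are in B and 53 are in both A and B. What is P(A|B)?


P(A|B) = P(A∩B)/P(B) = (53/71)/(62/71) = 53/62

53/62


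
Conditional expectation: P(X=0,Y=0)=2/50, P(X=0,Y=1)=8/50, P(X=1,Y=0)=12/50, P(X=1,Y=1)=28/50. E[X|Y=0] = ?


P(Y=0) = 14/50
E[X|Y=0] = (0*2 + 1*12)/14 = 12/14 = 6/7

6/7


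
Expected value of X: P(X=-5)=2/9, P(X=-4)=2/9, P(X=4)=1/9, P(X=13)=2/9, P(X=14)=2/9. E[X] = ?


E[X] = sum(x * P(x))
= -5*2/9 - 4*2/9 + 4*1/9 + 13*2/9 + 14*2/9
= 40/9

40/9


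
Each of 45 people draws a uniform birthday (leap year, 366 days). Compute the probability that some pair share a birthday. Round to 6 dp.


P(all different) = prod((366-i)/366 for i=0..44) = 0.059503
P(at least one match) = 1 - 0.059503 = 0.940497

0.940497


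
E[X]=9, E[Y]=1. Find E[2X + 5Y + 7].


E[2X + 5Y + 7] = 2*E[X] + 5*E[Y] + 7
= (2)*(9) + (5)*(1) + (7)
= 18 + 5 + 7 = 30

30


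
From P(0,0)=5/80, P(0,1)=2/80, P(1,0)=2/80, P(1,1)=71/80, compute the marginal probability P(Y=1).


P(Y=1) = P(0,1)+P(1,1) = 2/80 + 71/80 = 73/80

73/80


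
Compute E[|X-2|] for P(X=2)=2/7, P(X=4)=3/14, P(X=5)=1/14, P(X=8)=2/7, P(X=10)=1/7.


E[|X-2|] = sum(g(x)*P(x))
= 0*2/7 + 2*3/14 + 3*1/14 + 6*2/7 + 8*1/7
= 7/2

7/2


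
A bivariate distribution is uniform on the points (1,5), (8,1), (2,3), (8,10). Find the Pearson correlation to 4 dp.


Cov(X,Y) = 2.1875, Var(X) = 10.6875, Var(Y) = 11.1875
rho = Cov/(sqrt(VarX)*sqrt(VarY)) = 0.2001

0.2001


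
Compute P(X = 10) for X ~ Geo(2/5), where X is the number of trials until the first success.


P(X=10) = (1-p)^9 * p = (3/5)^9 * 2/5
= 19683/1953125 * 2/5 = 39366/9765625

39366/9765625


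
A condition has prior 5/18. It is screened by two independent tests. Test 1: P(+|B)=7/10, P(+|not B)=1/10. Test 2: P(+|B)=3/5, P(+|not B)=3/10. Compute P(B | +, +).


After test 1: P(+) = 7/10*5/18 + 1/10*13/18 = 4/15
P(B|+) = (7/36)/(4/15) = 35/48
After test 2 (use post1 as new prior): P(+) = 3/5*35/48 + 3/10*13/48 = 83/160
P(B|+,+) = (7/16)/(83/160) = 70/83

70/83


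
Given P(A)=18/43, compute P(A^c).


P(A') = 1 - P(A) = 1 - 18/43 = 25/43

25/43


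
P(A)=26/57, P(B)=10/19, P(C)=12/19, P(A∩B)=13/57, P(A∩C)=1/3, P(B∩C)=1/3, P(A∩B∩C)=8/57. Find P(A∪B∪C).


P(A∪B∪C) = P(A)+P(B)+P(C) - P(AB)-P(AC)-P(BC) + P(ABC)
= 26/57+10/19+12/19 - 13/57-1/3-1/3 + 8/57
= 49/57

49/57


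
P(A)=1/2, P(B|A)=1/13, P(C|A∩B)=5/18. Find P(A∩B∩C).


P(A∩B∩C) = P(A) * P(B|A) * P(C|A∩B)
= 1/2 * 1/13 * 5/18
= 1/26 * 5/18 = 5/468

5/468


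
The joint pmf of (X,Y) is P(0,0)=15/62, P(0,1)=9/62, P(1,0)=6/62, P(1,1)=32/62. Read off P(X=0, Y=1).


Read from table: P(X=0, Y=1) = 9/62

9/62


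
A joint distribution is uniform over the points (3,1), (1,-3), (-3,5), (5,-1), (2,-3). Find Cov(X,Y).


E[X]=8/5, E[Y]=-1/5, E[XY]=-26/5
Cov(X,Y) = E[XY] - E[X]E[Y] = -26/5 - 8/5*-1/5 = -122/25

-122/25


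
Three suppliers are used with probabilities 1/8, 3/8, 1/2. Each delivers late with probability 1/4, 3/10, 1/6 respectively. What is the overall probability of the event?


P(A) = P(A|B1)P(B1) + P(A|B2)P(B2) + P(A|B3)P(B3)
= 1/4*1/8 + 3/10*3/8 + 1/6*1/2
= 1/32 + 9/80 + 1/12 = 109/480

109/480


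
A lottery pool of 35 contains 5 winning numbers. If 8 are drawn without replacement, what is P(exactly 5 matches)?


P(X=5) = C(5,5)*C(30,3) / C(35,8)
= 1*4060 / 23535820
= 4060/23535820 = 1/5797

1/5797


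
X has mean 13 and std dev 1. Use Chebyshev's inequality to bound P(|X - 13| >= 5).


k = 5/1 = 5
Chebyshev: P(|X-mu| >= k*sigma) <= 1/k^2 = 1/5^2 = 1/25

1/25


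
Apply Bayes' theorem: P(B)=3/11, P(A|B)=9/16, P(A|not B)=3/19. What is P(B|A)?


P(A) = P(A|B)P(B) + P(A|B')P(B') = 9/16*3/11 + 3/19*8/11 = 897/3344
P(B|A) = P(A|B)P(B)/P(A) = (27/176)/(897/3344) = 171/299

171/299


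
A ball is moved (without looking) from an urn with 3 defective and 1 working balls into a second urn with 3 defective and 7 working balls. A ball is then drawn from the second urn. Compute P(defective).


P(transfer defective) = 3/4; P(transfer working) = 1/4
If defective transferred: Urn II has 4 defective of 11, so P(defective|defective moved) = 4/11
If working transferred: Urn II has 3 defective of 11, so P(defective|working moved) = 3/11
By total probability: P(defective) = 3/4*4/11 + 1/4*3/11 = 15/44

15/44


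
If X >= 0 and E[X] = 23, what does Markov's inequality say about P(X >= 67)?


Markov: P(X >= a) <= E[X]/a
P(X >= 67) <= 23/67

23/67


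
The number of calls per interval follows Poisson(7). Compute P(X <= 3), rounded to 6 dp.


P(X<=3) = e^(-7)*7^0/0! + e^(-7)*7^1/1! + e^(-7)*7^2/2! + e^(-7)*7^3/3!
≈ 0.0009118820 + 0.0063831738 + 0.0223411082 + 0.0521292524
= 0.0817654164
≈ 0.081765

0.081765


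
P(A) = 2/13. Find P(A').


P(A') = 1 - P(A) = 1 - 2/13 = 11/13

11/13


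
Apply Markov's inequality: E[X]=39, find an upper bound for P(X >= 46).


Markov: P(X >= a) <= E[X]/a
P(X >= 46) <= 39/46

39/46


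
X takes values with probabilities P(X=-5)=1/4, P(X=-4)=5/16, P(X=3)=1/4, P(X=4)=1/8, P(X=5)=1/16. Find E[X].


E[X] = sum(x * P(x))
= -5*1/4 - 4*5/16 + 3*1/4 + 4*1/8 + 5*1/16
= -15/16

-15/16


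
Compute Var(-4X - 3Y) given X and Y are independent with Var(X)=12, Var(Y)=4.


Independence => Cov(X,Y)=0
Var(-4X - 3Y) = (-4)^2*Var(X) + (-3)^2*Var(Y)
= 16*12 + 9*4 = 228

228


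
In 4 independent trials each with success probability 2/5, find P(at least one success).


P(at least one) = 1 - P(none)
P(none) = (1 - 2/5)^4 = (3/5)^4 = 81/625
P(at least one) = 1 - 81/625 = 544/625

544/625


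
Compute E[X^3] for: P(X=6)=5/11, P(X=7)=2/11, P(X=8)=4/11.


E[X^3] = sum(x^3 * P(x))
= 216*5/11 + 343*2/11 + 512*4/11
= 3814/11

3814/11


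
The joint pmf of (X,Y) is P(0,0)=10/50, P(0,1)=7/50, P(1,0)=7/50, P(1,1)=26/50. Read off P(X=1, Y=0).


Read from table: P(X=1, Y=0) = 7/50

7/50


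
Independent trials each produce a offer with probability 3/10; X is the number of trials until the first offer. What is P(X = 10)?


P(X=10) = (1-p)^9 * p = (7/10)^9 * 3/10
= 40353607/1000000000 * 3/10 = 121060821/10000000000

121060821/10000000000


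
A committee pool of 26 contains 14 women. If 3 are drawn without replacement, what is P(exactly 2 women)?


P(X=2) = C(14,2)*C(12,1) / C(26,3)
= 91*12 / 2600
= 1092/2600 = 21/50

21/50


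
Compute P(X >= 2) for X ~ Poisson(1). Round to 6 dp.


P(X>=2) = 1 - P(X<=1) = 1 - (e^(-1)*1^0/0! + e^(-1)*1^1/1!)
≈ 1 - (0.3678794412 + 0.3678794412)
= 1 - 0.7357588824 = 0.2642411176
≈ 0.264241

0.264241


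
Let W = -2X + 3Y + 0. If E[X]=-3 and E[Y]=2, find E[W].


E[-2X + 3Y + 0] = -2*E[X] + 3*E[Y] + 0
= (-2)*(-3) + (3)*(2) + (0)
= 6 + 6 + 0 = 12

12


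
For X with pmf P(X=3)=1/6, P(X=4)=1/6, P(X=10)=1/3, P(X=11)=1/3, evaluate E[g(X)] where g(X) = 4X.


E[4X] = sum(g(x)*P(x))
= 12*1/6 + 16*1/6 + 40*1/3 + 44*1/3
= 98/3

98/3


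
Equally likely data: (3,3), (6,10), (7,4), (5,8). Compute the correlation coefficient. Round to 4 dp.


Cov(X,Y) = 1.4375, Var(X) = 2.1875, Var(Y) = 8.1875
rho = Cov/(sqrt(VarX)*sqrt(VarY)) = 0.3397

0.3397


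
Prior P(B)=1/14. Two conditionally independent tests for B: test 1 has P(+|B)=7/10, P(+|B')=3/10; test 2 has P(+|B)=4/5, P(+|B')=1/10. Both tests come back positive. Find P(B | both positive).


After test 1: P(+) = 7/10*1/14 + 3/10*13/14 = 23/70
P(B|+) = (1/20)/(23/70) = 7/46
After test 2 (use post1 as new prior): P(+) = 4/5*7/46 + 1/10*39/46 = 19/92
P(B|+,+) = (14/115)/(19/92) = 56/95

56/95


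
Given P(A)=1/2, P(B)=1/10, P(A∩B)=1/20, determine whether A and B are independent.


P(A)*P(B) = 1/2*1/10 = 1/20
P(A∩B) = 1/20, which equals P(A)P(B), so independent

Yes, A and B are independent


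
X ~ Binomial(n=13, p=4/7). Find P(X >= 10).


P(X>=10) = P(X=10) + P(X=11) + P(X=12) + P(X=13)
= 8097103872/96889010407 + 2944401408/96889010407 + 654311424/96889010407 + 67108864/96889010407
= 11762925568/96889010407

11762925568/96889010407


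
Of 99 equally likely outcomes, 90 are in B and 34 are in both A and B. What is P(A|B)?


P(A|B) = P(A∩B)/P(B) = (34/99)/(90/99) = 34/90 = 17/45

17/45


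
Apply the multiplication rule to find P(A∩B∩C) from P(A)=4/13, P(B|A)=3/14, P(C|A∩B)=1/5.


P(A∩B∩C) = P(A) * P(B|A) * P(C|A∩B)
= 4/13 * 3/14 * 1/5
= 6/91 * 1/5 = 6/455

6/455


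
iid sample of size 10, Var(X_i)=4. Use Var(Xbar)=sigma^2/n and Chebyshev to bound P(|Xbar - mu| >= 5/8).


Var(Xbar) = Var(X)/n = 4/10
Chebyshev: P(|Xbar-mu| >= 5/8) <= Var(Xbar)/(5/8)^2 = (2/5)/(25/64) = 128/125
Bound exceeds 1, so trivial bound: 1

1


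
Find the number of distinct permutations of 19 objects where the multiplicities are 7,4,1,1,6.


19! = 121645100408832000
Denominator: 7!=5040 * 4!=24 * 1!=1 * 1!=1 * 6!=720
Coefficient = 121645100408832000 / 87091200 = 1396755360

1396755360


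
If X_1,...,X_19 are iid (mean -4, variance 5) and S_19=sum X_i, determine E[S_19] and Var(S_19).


E[S_n] = n*mu = 19*-4 = -76
Var(S_n) = n*sigma^2 = 19*5 = 95

E[S_19]=-76, Var(S_19)=95


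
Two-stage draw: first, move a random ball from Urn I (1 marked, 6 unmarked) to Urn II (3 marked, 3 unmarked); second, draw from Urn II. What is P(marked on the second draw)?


P(transfer marked) = 1/7; P(transfer unmarked) = 6/7
If marked transferred: Urn II has 4 marked of 7, so P(marked|marked moved) = 4/7
If unmarked transferred: Urn II has 3 marked of 7, so P(marked|unmarked moved) = 3/7
By total probability: P(marked) = 1/7*4/7 + 6/7*3/7 = 22/49

22/49


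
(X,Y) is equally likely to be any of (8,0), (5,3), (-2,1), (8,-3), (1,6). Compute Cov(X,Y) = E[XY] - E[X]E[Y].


E[X]=4, E[Y]=7/5, E[XY]=-1
Cov(X,Y) = E[XY] - E[X]E[Y] = -1 - 4*7/5 = -33/5

-33/5


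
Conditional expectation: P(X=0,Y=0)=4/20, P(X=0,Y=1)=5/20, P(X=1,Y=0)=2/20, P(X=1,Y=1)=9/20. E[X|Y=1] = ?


P(Y=1) = 14/20
E[X|Y=1] = (0*5 + 1*9)/14 = 9/14

9/14


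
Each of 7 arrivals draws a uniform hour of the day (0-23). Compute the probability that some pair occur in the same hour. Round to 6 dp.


P(all different) = prod((24-i)/24 for i=0..6) = 0.380328
P(at least one match) = 1 - 0.380328 = 0.619672

0.619672


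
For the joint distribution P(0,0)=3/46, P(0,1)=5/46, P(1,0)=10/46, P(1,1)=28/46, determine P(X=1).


P(X=1) = P(1,0)+P(1,1) = 10/46 + 28/46 = 38/46 = 19/23

19/23


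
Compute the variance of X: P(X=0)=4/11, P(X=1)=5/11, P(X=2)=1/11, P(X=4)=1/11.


E[X] = 1, E[X^2] = 25/11
Var(X) = E[X^2] - (E[X])^2 = 25/11 - (1)^2 = 14/11

14/11


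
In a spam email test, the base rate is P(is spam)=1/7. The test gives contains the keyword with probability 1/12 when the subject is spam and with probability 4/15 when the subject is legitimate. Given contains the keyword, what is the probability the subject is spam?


P(A) = P(A|B)P(B) + P(A|B')P(B') = 1/12*1/7 + 4/15*6/7 = 101/420
P(B|A) = P(A|B)P(B)/P(A) = (1/84)/(101/420) = 5/101

5/101


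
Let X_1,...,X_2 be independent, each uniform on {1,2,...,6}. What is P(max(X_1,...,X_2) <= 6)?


P(max <= 6) = P(all X_i <= 6) = (P(X_1 <= 6))^2
= (6/6)^2 = 1^2 = 1

1


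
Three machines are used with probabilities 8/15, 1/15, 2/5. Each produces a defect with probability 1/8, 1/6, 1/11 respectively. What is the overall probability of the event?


P(A) = P(A|B1)P(B1) + P(A|B2)P(B2) + P(A|B3)P(B3)
= 1/8*8/15 + 1/6*1/15 + 1/11*2/5
= 1/15 + 1/90 + 2/55 = 113/990

113/990


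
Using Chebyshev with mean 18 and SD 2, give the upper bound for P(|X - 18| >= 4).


k = 4/2 = 2
Chebyshev: P(|X-mu| >= k*sigma) <= 1/k^2 = 1/2^2 = 1/4

1/4


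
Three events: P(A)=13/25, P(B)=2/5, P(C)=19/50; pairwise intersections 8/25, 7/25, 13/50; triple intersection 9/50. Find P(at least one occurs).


P(A∪B∪C) = P(A)+P(B)+P(C) - P(AB)-P(AC)-P(BC) + P(ABC)
= 13/25+2/5+19/50 - 8/25-7/25-13/50 + 9/50
= 31/50

31/50


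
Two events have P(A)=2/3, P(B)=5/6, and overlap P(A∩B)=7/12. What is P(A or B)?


P(A∪B) = P(A) + P(B) - P(A∩B)
= 2/3 + 5/6 - 7/12 = 11/12

11/12


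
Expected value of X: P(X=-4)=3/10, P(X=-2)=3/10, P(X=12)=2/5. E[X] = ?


E[X] = sum(x * P(x))
= -4*3/10 - 2*3/10 + 12*2/5
= 3

3


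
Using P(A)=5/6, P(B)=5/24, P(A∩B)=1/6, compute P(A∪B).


P(A∪B) = P(A) + P(B) - P(A∩B)
= 5/6 + 5/24 - 1/6 = 7/8

7/8


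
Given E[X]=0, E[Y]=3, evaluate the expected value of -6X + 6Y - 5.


E[-6X + 6Y - 5] = -6*E[X] + 6*E[Y] - 5
= (-6)*(0) + (6)*(3) + (-5)
= 0 + 18 - 5 = 13

13


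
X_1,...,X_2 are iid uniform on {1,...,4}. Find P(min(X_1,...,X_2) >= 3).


P(min >= 3) = P(all X_i >= 3) = (P(X_1 >= 3))^2
= (2/4)^2 = (1/2)^2 = 1/4

1/4


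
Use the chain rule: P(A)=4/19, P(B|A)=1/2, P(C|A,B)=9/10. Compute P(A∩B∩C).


P(A∩B∩C) = P(A) * P(B|A) * P(C|A∩B)
= 4/19 * 1/2 * 9/10
= 2/19 * 9/10 = 9/95

9/95


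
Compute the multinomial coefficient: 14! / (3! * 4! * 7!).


14! = 87178291200
Denominator: 3!=6 * 4!=24 * 7!=5040
Coefficient = 87178291200 / 725760 = 120120

120120


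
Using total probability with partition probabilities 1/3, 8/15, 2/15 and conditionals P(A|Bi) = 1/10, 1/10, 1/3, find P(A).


P(A) = P(A|B1)P(B1) + P(A|B2)P(B2) + P(A|B3)P(B3)
= 1/10*1/3 + 1/10*8/15 + 1/3*2/15
= 1/30 + 4/75 + 2/45 = 59/450

59/450


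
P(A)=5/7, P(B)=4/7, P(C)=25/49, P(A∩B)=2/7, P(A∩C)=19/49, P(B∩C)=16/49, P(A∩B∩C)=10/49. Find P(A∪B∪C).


P(A∪B∪C) = P(A)+P(B)+P(C) - P(AB)-P(AC)-P(BC) + P(ABC)
= 5/7+4/7+25/49 - 2/7-19/49-16/49 + 10/49
= 1

1


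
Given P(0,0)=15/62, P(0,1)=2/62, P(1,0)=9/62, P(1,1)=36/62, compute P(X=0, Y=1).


Read from table: P(X=0, Y=1) = 2/62 = 1/31

1/31


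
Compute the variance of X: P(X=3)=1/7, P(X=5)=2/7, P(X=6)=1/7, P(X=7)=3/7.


E[X] = 40/7, E[X^2] = 242/7
Var(X) = E[X^2] - (E[X])^2 = 242/7 - (40/7)^2 = 94/49

94/49


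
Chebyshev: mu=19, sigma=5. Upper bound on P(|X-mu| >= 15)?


k = 15/5 = 3
Chebyshev: P(|X-mu| >= k*sigma) <= 1/k^2 = 1/3^2 = 1/9

1/9


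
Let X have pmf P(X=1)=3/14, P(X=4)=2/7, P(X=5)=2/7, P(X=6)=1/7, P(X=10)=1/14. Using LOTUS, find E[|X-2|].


E[|X-2|] = sum(g(x)*P(x))
= 1*3/14 + 2*2/7 + 3*2/7 + 4*1/7 + 8*1/14
= 39/14

39/14


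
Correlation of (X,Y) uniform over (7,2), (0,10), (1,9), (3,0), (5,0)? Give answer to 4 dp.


Cov(X,Y) = -8.8400, Var(X) = 6.5600, Var(Y) = 19.3600
rho = Cov/(sqrt(VarX)*sqrt(VarY)) = -0.7844

-0.7844


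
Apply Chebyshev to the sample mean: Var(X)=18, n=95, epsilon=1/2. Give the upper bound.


Var(Xbar) = Var(X)/n = 18/95
Chebyshev: P(|Xbar-mu| >= 1/2) <= Var(Xbar)/(1/2)^2 = (18/95)/(1/4) = 72/95

72/95


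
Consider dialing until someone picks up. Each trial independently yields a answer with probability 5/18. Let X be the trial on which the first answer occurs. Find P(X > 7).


P(X > 7) = P(first 7 trials all fail) = (1-p)^7 = (13/18)^7 = 62748517/612220032

62748517/612220032


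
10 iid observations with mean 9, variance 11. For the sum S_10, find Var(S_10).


By independence, Var(S_n) = n*Var(X_1) = 10*11 = 110

110


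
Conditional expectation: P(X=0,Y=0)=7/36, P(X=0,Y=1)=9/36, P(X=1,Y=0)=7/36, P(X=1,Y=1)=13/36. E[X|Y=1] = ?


P(Y=1) = 22/36
E[X|Y=1] = (0*9 + 1*13)/22 = 13/22

13/22


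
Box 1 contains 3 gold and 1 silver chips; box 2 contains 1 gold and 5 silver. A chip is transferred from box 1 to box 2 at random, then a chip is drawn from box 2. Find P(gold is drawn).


P(transfer gold) = 3/4; P(transfer silver) = 1/4
If gold transferred: Urn II has 2 gold of 7, so P(gold|gold moved) = 2/7
If silver transferred: Urn II has 1 gold of 7, so P(gold|silver moved) = 1/7
By total probability: P(gold) = 3/4*2/7 + 1/4*1/7 = 1/4

1/4


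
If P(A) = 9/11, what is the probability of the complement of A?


P(A') = 1 - P(A) = 1 - 9/11 = 2/11

2/11


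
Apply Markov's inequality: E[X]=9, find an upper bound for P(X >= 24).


Markov: P(X >= a) <= E[X]/a
P(X >= 24) <= 9/24 = 3/8

3/8


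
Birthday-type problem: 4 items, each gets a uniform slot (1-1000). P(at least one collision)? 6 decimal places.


P(all different) = prod((1000-i)/1000 for i=0..3) = 0.994011
P(at least one match) = 1 - 0.994011 = 0.005989

0.005989


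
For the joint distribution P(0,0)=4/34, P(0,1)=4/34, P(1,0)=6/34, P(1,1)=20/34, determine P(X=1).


P(X=1) = P(1,0)+P(1,1) = 6/34 + 20/34 = 26/34 = 13/17

13/17


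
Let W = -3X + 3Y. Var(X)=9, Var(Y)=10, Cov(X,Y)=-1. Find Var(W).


Var(-3X + 3Y) = (-3)^2*Var(X) + 3^2*Var(Y) + 2*(-3)*3*Cov(X,Y)
= 9*9 + 9*10 - 18*(-1)
= 81 + 90 + 18 = 189

189


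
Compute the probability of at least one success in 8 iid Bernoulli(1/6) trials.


P(at least one) = 1 - P(none)
P(none) = (1 - 1/6)^8 = (5/6)^8 = 390625/1679616
P(at least one) = 1 - 390625/1679616 = 1288991/1679616

1288991/1679616


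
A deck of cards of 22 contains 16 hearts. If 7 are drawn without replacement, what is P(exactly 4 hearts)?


P(X=4) = C(16,4)*C(6,3) / C(22,7)
= 1820*20 / 170544
= 36400/170544 = 2275/10659

2275/10659


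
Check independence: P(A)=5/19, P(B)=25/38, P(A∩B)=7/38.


P(A)*P(B) = 5/19*25/38 = 125/722
P(A∩B) = 7/38 != 125/722, so not independent

No, A and B are not independent


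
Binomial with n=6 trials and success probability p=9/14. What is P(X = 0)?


P(X=0) = C(6,0) * p^0 * (1-p)^6
= 1 * 1 * 15625/7529536
= 15625/7529536

15625/7529536


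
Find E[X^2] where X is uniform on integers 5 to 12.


E[X^2] = (1/8) * sum(x^2 for x=5..12)
= 620/8 = 155/2

155/2


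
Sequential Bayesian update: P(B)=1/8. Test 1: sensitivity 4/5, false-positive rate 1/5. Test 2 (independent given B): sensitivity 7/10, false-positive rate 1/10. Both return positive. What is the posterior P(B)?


After test 1: P(+) = 4/5*1/8 + 1/5*7/8 = 11/40
P(B|+) = (1/10)/(11/40) = 4/11
After test 2 (use post1 as new prior): P(+) = 7/10*4/11 + 1/10*7/11 = 7/22
P(B|+,+) = (14/55)/(7/22) = 4/5

4/5


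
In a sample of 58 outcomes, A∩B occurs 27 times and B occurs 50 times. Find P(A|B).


P(A|B) = P(A∩B)/P(B) = (27/58)/(50/58) = 27/50

27/50


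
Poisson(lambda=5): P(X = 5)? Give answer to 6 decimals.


P(X=5) = e^(-5) * 5^5 / 5!
≈ 0.006737946999 * 3125 / 120
≈ 0.175467

0.175467


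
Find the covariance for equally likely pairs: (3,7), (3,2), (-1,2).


E[X]=5/3, E[Y]=11/3, E[XY]=25/3
Cov(X,Y) = E[XY] - E[X]E[Y] = 25/3 - 5/3*11/3 = 20/9

20/9


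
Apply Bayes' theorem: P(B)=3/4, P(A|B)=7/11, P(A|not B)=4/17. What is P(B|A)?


P(A) = P(A|B)P(B) + P(A|B')P(B') = 7/11*3/4 + 4/17*1/4 = 401/748
P(B|A) = P(A|B)P(B)/P(A) = (21/44)/(401/748) = 357/401

357/401


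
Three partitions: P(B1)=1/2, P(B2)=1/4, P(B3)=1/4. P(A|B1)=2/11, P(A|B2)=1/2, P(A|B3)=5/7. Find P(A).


P(A) = P(A|B1)P(B1) + P(A|B2)P(B2) + P(A|B3)P(B3)
= 2/11*1/2 + 1/2*1/4 + 5/7*1/4
= 1/11 + 1/8 + 5/28 = 243/616

243/616


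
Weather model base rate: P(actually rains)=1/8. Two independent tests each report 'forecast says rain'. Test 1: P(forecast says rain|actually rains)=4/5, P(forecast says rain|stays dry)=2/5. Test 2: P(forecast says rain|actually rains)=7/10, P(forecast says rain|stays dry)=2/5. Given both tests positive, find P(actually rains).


After test 1: P(+) = 4/5*1/8 + 2/5*7/8 = 9/20
P(B|+) = (1/10)/(9/20) = 2/9
After test 2 (use post1 as new prior): P(+) = 7/10*2/9 + 2/5*7/9 = 7/15
P(B|+,+) = (7/45)/(7/15) = 1/3

1/3


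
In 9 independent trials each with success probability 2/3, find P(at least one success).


P(at least one) = 1 - P(none)
P(none) = (1 - 2/3)^9 = (1/3)^9 = 1/19683
P(at least one) = 1 - 1/19683 = 19682/19683

19682/19683


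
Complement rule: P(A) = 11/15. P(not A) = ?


P(A') = 1 - P(A) = 1 - 11/15 = 4/15

4/15


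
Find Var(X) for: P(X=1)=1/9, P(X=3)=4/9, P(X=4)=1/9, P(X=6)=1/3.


E[X] = 35/9, E[X^2] = 161/9
Var(X) = E[X^2] - (E[X])^2 = 161/9 - (35/9)^2 = 224/81

224/81


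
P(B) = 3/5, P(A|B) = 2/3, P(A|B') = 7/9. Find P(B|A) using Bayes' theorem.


P(A) = P(A|B)P(B) + P(A|B')P(B') = 2/3*3/5 + 7/9*2/5 = 32/45
P(B|A) = P(A|B)P(B)/P(A) = (2/5)/(32/45) = 9/16

9/16


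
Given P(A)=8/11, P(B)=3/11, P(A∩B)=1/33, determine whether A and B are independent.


P(A)*P(B) = 8/11*3/11 = 24/121
P(A∩B) = 1/33 != 24/121, so not independent

No, A and B are not independent


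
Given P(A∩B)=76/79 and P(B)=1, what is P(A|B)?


P(A|B) = P(A∩B)/P(B) = (76/79)/(79/79) = 76/79

76/79


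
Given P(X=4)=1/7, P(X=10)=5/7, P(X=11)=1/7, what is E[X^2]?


E[X^2] = sum(g(x)*P(x))
= 16*1/7 + 100*5/7 + 121*1/7
= 91

91


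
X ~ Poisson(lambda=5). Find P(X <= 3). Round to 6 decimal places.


P(X<=3) = e^(-5)*5^0/0! + e^(-5)*5^1/1! + e^(-5)*5^2/2! + e^(-5)*5^3/3!
≈ 0.0067379470 + 0.0336897350 + 0.0842243375 + 0.1403738958
= 0.2650259153
≈ 0.265026

0.265026


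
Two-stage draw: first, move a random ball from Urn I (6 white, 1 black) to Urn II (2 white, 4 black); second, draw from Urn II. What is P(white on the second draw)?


P(transfer white) = 6/7; P(transfer black) = 1/7
If white transferred: Urn II has 3 white of 7, so P(white|white moved) = 3/7
If black transferred: Urn II has 2 white of 7, so P(white|black moved) = 2/7
By total probability: P(white) = 6/7*3/7 + 1/7*2/7 = 20/49

20/49


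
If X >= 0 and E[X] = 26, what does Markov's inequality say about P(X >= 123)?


Markov: P(X >= a) <= E[X]/a
P(X >= 123) <= 26/123

26/123


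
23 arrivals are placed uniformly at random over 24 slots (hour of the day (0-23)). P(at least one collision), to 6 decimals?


P(all different) = prod((24-i)/24 for i=0..22) = 0.000000
P(at least one match) = 1 - 0.000000 = 1.000000

1.000000


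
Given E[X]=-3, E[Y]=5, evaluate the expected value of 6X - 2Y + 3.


E[6X - 2Y + 3] = 6*E[X] - 2*E[Y] + 3
= (6)*(-3) + (-2)*(5) + (3)
= -18 - 10 + 3 = -25

-25


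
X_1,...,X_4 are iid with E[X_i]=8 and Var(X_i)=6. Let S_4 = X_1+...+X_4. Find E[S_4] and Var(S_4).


E[S_n] = n*mu = 4*8 = 32
Var(S_n) = n*sigma^2 = 4*6 = 24

E[S_4]=32, Var(S_4)=24


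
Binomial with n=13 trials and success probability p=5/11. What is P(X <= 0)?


P(X<=0) = P(X=0)
= 13060694016/34522712143931
= 13060694016/34522712143931

13060694016/34522712143931


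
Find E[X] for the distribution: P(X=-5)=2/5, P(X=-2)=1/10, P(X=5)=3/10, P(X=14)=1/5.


E[X] = sum(x * P(x))
= -5*2/5 - 2*1/10 + 5*3/10 + 14*1/5
= 21/10

21/10


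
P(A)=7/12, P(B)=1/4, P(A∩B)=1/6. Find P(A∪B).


P(A∪B) = P(A) + P(B) - P(A∩B)
= 7/12 + 1/4 - 1/6 = 2/3

2/3


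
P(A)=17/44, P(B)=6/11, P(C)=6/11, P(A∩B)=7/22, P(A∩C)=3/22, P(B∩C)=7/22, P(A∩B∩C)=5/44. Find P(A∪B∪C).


P(A∪B∪C) = P(A)+P(B)+P(C) - P(AB)-P(AC)-P(BC) + P(ABC)
= 17/44+6/11+6/11 - 7/22-3/22-7/22 + 5/44
= 9/11

9/11


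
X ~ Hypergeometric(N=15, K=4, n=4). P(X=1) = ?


P(X=1) = C(4,1)*C(11,3) / C(15,4)
= 4*165 / 1365
= 660/1365 = 44/91

44/91


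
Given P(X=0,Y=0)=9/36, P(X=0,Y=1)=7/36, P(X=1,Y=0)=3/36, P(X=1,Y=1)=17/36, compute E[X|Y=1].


P(Y=1) = 24/36
E[X|Y=1] = (0*7 + 1*17)/24 = 17/24

17/24


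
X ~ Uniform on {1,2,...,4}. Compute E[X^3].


E[X^3] = (1/4) * sum(x^3 for x=1..4)
= 100/4 = 25

25


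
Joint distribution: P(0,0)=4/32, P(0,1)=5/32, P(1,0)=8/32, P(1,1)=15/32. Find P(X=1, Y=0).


Read from table: P(X=1, Y=0) = 8/32 = 1/4

1/4


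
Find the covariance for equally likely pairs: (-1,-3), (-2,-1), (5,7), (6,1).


E[X]=2, E[Y]=1, E[XY]=23/2
Cov(X,Y) = E[XY] - E[X]E[Y] = 23/2 - 2*1 = 19/2

19/2


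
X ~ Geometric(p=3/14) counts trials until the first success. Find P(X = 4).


P(X=4) = (1-p)^3 * p = (11/14)^3 * 3/14
= 1331/2744 * 3/14 = 3993/38416

3993/38416


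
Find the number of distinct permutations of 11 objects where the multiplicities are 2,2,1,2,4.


11! = 39916800
Denominator: 2!=2 * 2!=2 * 1!=1 * 2!=2 * 4!=24
Coefficient = 39916800 / 192 = 207900

207900


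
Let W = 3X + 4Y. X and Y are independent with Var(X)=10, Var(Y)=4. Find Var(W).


Independence => Cov(X,Y)=0
Var(3X + 4Y) = 3^2*Var(X) + 4^2*Var(Y)
= 9*10 + 16*4 = 154

154


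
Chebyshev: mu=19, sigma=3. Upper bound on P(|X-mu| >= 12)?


k = 12/3 = 4
Chebyshev: P(|X-mu| >= k*sigma) <= 1/k^2 = 1/4^2 = 1/16

1/16


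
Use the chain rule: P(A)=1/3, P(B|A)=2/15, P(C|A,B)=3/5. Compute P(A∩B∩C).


P(A∩B∩C) = P(A) * P(B|A) * P(C|A∩B)
= 1/3 * 2/15 * 3/5
= 2/45 * 3/5 = 2/75

2/75


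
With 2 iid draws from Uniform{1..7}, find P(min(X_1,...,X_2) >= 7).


P(min >= 7) = P(all X_i >= 7) = (P(X_1 >= 7))^2
= (1/7)^2 = 1/49

1/49


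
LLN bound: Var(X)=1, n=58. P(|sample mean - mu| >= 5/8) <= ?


Var(Xbar) = Var(X)/n = 1/58
Chebyshev: P(|Xbar-mu| >= 5/8) <= Var(Xbar)/(5/8)^2 = (1/58)/(25/64) = 32/725

32/725


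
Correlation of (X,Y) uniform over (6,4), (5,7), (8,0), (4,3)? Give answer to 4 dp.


Cov(X,Y) = -2.3750, Var(X) = 2.1875, Var(Y) = 6.2500
rho = Cov/(sqrt(VarX)*sqrt(VarY)) = -0.6423

-0.6423


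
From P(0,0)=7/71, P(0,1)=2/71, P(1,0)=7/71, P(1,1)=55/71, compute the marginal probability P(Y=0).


P(Y=0) = P(0,0)+P(1,0) = 7/71 + 7/71 = 14/71

14/71


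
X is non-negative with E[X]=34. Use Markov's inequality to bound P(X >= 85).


Markov: P(X >= a) <= E[X]/a
P(X >= 85) <= 34/85 = 2/5

2/5


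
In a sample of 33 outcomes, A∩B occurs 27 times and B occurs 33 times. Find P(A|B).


P(A|B) = P(A∩B)/P(B) = (27/33)/(33/33) = 27/33 = 9/11

9/11


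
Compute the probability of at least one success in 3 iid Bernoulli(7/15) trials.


P(at least one) = 1 - P(none)
P(none) = (1 - 7/15)^3 = (8/15)^3 = 512/3375
P(at least one) = 1 - 512/3375 = 2863/3375

2863/3375


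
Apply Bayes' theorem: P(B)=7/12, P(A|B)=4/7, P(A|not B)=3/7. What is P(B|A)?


P(A) = P(A|B)P(B) + P(A|B')P(B') = 4/7*7/12 + 3/7*5/12 = 43/84
P(B|A) = P(A|B)P(B)/P(A) = (1/3)/(43/84) = 28/43

28/43


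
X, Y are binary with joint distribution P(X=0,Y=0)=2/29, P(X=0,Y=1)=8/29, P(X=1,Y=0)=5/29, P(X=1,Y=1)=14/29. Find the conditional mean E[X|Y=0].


P(Y=0) = 7/29
E[X|Y=0] = (0*2 + 1*5)/7 = 5/7

5/7


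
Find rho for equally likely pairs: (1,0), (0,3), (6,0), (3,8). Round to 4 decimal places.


Cov(X,Y) = -0.8750, Var(X) = 5.2500, Var(Y) = 10.6875
rho = Cov/(sqrt(VarX)*sqrt(VarY)) = -0.1168

-0.1168


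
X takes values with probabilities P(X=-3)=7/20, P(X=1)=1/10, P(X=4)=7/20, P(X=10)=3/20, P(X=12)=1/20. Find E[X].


E[X] = sum(x * P(x))
= -3*7/20 + 1*1/10 + 4*7/20 + 10*3/20 + 12*1/20
= 51/20

51/20


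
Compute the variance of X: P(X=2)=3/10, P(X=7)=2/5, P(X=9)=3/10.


E[X] = 61/10, E[X^2] = 451/10
Var(X) = E[X^2] - (E[X])^2 = 451/10 - (61/10)^2 = 789/100

789/100


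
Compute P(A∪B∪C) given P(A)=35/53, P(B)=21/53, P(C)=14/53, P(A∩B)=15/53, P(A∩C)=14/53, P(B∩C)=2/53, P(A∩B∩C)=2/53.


P(A∪B∪C) = P(A)+P(B)+P(C) - P(AB)-P(AC)-P(BC) + P(ABC)
= 35/53+21/53+14/53 - 15/53-14/53-2/53 + 2/53
= 41/53

41/53


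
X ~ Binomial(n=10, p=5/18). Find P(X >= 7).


P(X>=7) = P(X=7) + P(X=8) + P(X=9) + P(X=10)
= 858203125/148769467776 + 330078125/396718580736 + 126953125/1785233613312 + 9765625/3570467226624
= 496484375/74384733888

496484375/74384733888


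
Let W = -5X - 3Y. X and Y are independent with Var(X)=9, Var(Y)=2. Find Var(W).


Independence => Cov(X,Y)=0
Var(-5X - 3Y) = (-5)^2*Var(X) + (-3)^2*Var(Y)
= 25*9 + 9*2 = 243

243


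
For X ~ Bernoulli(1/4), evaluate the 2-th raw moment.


For Bernoulli: X in {0,1}
E[X^2] = 0^2*(1-1/4) + 1^2*1/4 = 1/4

1/4


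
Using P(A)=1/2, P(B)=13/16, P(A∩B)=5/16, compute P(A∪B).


P(A∪B) = P(A) + P(B) - P(A∩B)
= 1/2 + 13/16 - 5/16 = 1

1


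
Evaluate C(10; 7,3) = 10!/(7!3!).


10! = 3628800
Denominator: 7!=5040 * 3!=6
Coefficient = 3628800 / 30240 = 120

120


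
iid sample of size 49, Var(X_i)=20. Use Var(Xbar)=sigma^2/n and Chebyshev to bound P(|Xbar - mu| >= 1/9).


Var(Xbar) = Var(X)/n = 20/49
Chebyshev: P(|Xbar-mu| >= 1/9) <= Var(Xbar)/(1/9)^2 = (20/49)/(1/81) = 1620/49
Bound exceeds 1, so trivial bound: 1

1


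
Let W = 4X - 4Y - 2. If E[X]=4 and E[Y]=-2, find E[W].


E[4X - 4Y - 2] = 4*E[X] - 4*E[Y] - 2
= (4)*(4) + (-4)*(-2) + (-2)
= 16 + 8 - 2 = 22

22


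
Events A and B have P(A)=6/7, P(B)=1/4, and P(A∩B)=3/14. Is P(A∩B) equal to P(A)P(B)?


P(A)*P(B) = 6/7*1/4 = 3/14
P(A∩B) = 3/14, which equals P(A)P(B), so independent

Yes, A and B are independent


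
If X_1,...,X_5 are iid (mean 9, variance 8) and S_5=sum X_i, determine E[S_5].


E[S_n] = n*E[X_1] = 5*9 = 45

45


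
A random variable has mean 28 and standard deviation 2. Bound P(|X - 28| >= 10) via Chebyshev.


k = 10/2 = 5
Chebyshev: P(|X-mu| >= k*sigma) <= 1/k^2 = 1/5^2 = 1/25

1/25


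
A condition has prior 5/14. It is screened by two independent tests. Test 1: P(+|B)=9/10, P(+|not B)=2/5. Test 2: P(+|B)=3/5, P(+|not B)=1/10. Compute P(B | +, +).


After test 1: P(+) = 9/10*5/14 + 2/5*9/14 = 81/140
P(B|+) = (9/28)/(81/140) = 5/9
After test 2 (use post1 as new prior): P(+) = 3/5*5/9 + 1/10*4/9 = 17/45
P(B|+,+) = (1/3)/(17/45) = 15/17

15/17


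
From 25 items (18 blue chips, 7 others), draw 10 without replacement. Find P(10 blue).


P(X=10) = C(18,10)*C(7,0) / C(25,10)
= 43758*1 / 3268760
= 43758/3268760 = 117/8740

117/8740


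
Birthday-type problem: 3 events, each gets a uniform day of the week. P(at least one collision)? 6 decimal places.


P(all different) = prod((7-i)/7 for i=0..2) = 0.612245
P(at least one match) = 1 - 0.612245 = 0.387755

0.387755


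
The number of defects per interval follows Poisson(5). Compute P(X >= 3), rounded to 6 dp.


P(X>=3) = 1 - P(X<=2) = 1 - (e^(-5)*5^0/0! + e^(-5)*5^1/1! + e^(-5)*5^2/2!)
≈ 1 - (0.0067379470 + 0.0336897350 + 0.0842243375)
= 1 - 0.1246520195 = 0.8753479805
≈ 0.875348

0.875348


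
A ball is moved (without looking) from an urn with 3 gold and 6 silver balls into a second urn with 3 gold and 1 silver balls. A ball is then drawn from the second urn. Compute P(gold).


P(transfer gold) = 3/9 = 1/3; P(transfer silver) = 2/3
If gold transferred: Urn II has 4 gold of 5, so P(gold|gold moved) = 4/5
If silver transferred: Urn II has 3 gold of 5, so P(gold|silver moved) = 3/5
By total probability: P(gold) = 1/3*4/5 + 2/3*3/5 = 2/3

2/3


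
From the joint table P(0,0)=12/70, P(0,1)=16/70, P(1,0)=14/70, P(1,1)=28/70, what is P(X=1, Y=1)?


Read from table: P(X=1, Y=1) = 28/70 = 2/5

2/5


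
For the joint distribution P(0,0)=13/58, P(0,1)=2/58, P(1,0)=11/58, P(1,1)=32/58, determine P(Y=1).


P(Y=1) = P(0,1)+P(1,1) = 2/58 + 32/58 = 34/58 = 17/29

17/29


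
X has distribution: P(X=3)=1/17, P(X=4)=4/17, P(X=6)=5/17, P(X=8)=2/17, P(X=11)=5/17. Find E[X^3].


E[X^3] = sum(g(x)*P(x))
= 27*1/17 + 64*4/17 + 216*5/17 + 512*2/17 + 1331*5/17
= 9042/17

9042/17


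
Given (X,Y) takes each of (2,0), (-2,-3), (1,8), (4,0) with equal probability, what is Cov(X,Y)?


E[X]=5/4, E[Y]=5/4, E[XY]=7/2
Cov(X,Y) = E[XY] - E[X]E[Y] = 7/2 - 5/4*5/4 = 31/16

31/16


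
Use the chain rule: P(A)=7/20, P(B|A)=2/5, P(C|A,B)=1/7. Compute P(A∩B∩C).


P(A∩B∩C) = P(A) * P(B|A) * P(C|A∩B)
= 7/20 * 2/5 * 1/7
= 7/50 * 1/7 = 1/50

1/50


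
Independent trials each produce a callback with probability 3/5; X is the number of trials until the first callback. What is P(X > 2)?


P(X > 2) = P(first 2 trials all fail) = (1-p)^2 = (2/5)^2 = 4/25

4/25


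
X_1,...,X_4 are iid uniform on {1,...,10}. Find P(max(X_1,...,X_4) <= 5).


P(max <= 5) = P(all X_i <= 5) = (P(X_1 <= 5))^4
= (5/10)^4 = (1/2)^4 = 1/16

1/16


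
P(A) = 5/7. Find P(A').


P(A') = 1 - P(A) = 1 - 5/7 = 2/7

2/7


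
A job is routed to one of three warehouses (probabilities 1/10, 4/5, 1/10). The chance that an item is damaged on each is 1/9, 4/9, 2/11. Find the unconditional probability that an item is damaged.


P(A) = P(A|B1)P(B1) + P(A|B2)P(B2) + P(A|B3)P(B3)
= 1/9*1/10 + 4/9*4/5 + 2/11*1/10
= 1/90 + 16/45 + 1/55 = 127/330

127/330


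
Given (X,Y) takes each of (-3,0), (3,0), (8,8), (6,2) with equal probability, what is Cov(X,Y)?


E[X]=7/2, E[Y]=5/2, E[XY]=19
Cov(X,Y) = E[XY] - E[X]E[Y] = 19 - 7/2*5/2 = 41/4

41/4


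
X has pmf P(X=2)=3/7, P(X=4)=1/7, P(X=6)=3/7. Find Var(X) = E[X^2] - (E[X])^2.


E[X] = 4, E[X^2] = 136/7
Var(X) = E[X^2] - (E[X])^2 = 136/7 - (4)^2 = 24/7

24/7


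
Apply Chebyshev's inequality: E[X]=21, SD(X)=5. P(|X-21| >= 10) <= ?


k = 10/5 = 2
Chebyshev: P(|X-mu| >= k*sigma) <= 1/k^2 = 1/2^2 = 1/4

1/4


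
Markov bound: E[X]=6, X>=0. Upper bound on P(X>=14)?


Markov: P(X >= a) <= E[X]/a
P(X >= 14) <= 6/14 = 3/7

3/7


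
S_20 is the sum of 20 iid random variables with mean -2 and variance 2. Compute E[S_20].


E[S_n] = n*E[X_1] = 20*-2 = -40

-40


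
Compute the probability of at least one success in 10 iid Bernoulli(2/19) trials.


P(at least one) = 1 - P(none)
P(none) = (1 - 2/19)^10 = (17/19)^10 = 2015993900449/6131066257801
P(at least one) = 1 - 2015993900449/6131066257801 = 4115072357352/6131066257801

4115072357352/6131066257801


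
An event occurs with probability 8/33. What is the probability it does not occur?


P(A') = 1 - P(A) = 1 - 8/33 = 25/33

25/33


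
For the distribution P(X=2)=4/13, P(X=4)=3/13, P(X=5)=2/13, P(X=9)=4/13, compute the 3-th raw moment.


E[X^3] = sum(x^3 * P(x))
= 8*4/13 + 64*3/13 + 125*2/13 + 729*4/13
= 3390/13

3390/13


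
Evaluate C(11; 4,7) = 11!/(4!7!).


11! = 39916800
Denominator: 4!=24 * 7!=5040
Coefficient = 39916800 / 120960 = 330

330


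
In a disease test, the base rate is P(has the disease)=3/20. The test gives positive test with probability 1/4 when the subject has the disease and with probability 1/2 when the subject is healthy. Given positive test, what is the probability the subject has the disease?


P(A) = P(A|B)P(B) + P(A|B')P(B') = 1/4*3/20 + 1/2*17/20 = 37/80
P(B|A) = P(A|B)P(B)/P(A) = (3/80)/(37/80) = 3/37

3/37


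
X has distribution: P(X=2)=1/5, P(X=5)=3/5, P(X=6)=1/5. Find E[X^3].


E[X^3] = sum(g(x)*P(x))
= 8*1/5 + 125*3/5 + 216*1/5
= 599/5

599/5


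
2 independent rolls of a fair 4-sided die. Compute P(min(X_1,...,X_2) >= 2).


P(min >= 2) = P(all X_i >= 2) = (P(X_1 >= 2))^2
= (3/4)^2 = 9/16

9/16


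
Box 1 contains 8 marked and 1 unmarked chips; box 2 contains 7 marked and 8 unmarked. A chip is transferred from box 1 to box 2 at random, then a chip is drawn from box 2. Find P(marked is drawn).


P(transfer marked) = 8/9; P(transfer unmarked) = 1/9
If marked transferred: Urn II has 8 marked of 16, so P(marked|marked moved) = 1/2
If unmarked transferred: Urn II has 7 marked of 16, so P(marked|unmarked moved) = 7/16
By total probability: P(marked) = 8/9*1/2 + 1/9*7/16 = 71/144

71/144


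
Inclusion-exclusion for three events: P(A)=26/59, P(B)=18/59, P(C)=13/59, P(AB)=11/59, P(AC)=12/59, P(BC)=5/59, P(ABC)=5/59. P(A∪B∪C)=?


P(A∪B∪C) = P(A)+P(B)+P(C) - P(AB)-P(AC)-P(BC) + P(ABC)
= 26/59+18/59+13/59 - 11/59-12/59-5/59 + 5/59
= 34/59

34/59


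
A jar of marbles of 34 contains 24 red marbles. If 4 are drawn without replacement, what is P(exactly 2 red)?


P(X=2) = C(24,2)*C(10,2) / C(34,4)
= 276*45 / 46376
= 12420/46376 = 3105/11594

3105/11594


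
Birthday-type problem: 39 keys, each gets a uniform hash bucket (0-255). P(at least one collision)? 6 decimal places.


P(all different) = prod((256-i)/256 for i=0..38) = 0.047281
P(at least one match) = 1 - 0.047281 = 0.952719

0.952719


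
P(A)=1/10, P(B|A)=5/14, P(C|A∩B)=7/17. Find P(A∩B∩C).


P(A∩B∩C) = P(A) * P(B|A) * P(C|A∩B)
= 1/10 * 5/14 * 7/17
= 1/28 * 7/17 = 1/68

1/68


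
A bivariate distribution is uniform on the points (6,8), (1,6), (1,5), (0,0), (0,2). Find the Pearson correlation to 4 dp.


Cov(X,Y) = 5.0800, Var(X) = 5.0400, Var(Y) = 8.1600
rho = Cov/(sqrt(VarX)*sqrt(VarY)) = 0.7921

0.7921


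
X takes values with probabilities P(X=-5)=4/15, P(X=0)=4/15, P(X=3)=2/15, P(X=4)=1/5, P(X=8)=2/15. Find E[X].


E[X] = sum(x * P(x))
= -5*4/15 + 0*4/15 + 3*2/15 + 4*1/5 + 8*2/15
= 14/15

14/15


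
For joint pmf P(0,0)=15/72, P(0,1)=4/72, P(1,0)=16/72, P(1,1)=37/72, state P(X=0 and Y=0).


Read from table: P(X=0, Y=0) = 15/72 = 5/24

5/24


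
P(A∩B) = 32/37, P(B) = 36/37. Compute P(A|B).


P(A|B) = P(A∩B)/P(B) = (32/37)/(36/37) = 32/36 = 8/9

8/9


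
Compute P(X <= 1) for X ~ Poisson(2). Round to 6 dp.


P(X<=1) = e^(-2)*2^0/0! + e^(-2)*2^1/1!
≈ 0.1353352832 + 0.2706705665
= 0.4060058497
≈ 0.406006

0.406006
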